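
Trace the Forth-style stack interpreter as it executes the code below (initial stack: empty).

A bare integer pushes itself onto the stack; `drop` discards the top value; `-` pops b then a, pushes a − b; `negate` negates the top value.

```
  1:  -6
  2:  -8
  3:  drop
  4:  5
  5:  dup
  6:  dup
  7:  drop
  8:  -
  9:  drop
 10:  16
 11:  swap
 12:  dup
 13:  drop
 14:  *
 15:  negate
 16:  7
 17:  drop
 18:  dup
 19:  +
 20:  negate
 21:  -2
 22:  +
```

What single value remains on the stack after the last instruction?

-194

-6     → -6
-8     → -6 -8
drop   → -6
5      → -6 5
dup    → -6 5 5
dup    → -6 5 5 5
drop   → -6 5 5
-      → -6 0
drop   → -6
16     → -6 16
swap   → 16 -6
dup    → 16 -6 -6
drop   → 16 -6
*      → -96
negate → 96
7      → 96 7
drop   → 96
dup    → 96 96
+      → 192
negate → -192
-2     → -192 -2
+      → -194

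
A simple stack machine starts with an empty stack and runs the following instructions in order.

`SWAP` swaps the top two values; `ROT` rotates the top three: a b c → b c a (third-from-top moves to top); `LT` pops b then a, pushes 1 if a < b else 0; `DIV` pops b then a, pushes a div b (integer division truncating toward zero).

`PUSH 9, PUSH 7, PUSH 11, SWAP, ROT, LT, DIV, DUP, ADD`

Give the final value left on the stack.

22

PUSH 9  : 9
PUSH 7  : 9 7
PUSH 11 : 9 7 11
SWAP    : 9 11 7
ROT     : 11 7 9
LT      : 11 1
DIV     : 11
DUP     : 11 11
ADD     : 22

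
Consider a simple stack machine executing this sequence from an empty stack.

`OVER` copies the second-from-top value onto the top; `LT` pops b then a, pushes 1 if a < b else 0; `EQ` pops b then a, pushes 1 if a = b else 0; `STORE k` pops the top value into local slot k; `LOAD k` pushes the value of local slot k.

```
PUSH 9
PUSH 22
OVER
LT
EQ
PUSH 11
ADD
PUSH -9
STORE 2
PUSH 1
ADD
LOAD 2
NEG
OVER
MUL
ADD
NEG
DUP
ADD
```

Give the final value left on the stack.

-240

PUSH 9  -> [9]
PUSH 22 -> [9, 22]
OVER    -> [9, 22, 9]
LT      -> [9, 0]
EQ      -> [0]
PUSH 11 -> [0, 11]
ADD     -> [11]
PUSH -9 -> [11, -9]
STORE 2 -> [11]
PUSH 1  -> [11, 1]
ADD     -> [12]
LOAD 2  -> [12, -9]
NEG     -> [12, 9]
OVER    -> [12, 9, 12]
MUL     -> [12, 108]
ADD     -> [120]
NEG     -> [-120]
DUP     -> [-120, -120]
ADD     -> [-240]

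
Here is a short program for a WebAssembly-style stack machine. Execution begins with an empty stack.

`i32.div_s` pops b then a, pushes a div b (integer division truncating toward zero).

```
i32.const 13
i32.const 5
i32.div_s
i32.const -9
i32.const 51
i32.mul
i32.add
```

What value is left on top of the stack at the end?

i32.const 13  13
i32.const 5   13 5
i32.div_s     2
i32.const -9  2 -9
i32.const 51  2 -9 51
i32.mul       2 -459
i32.add       -457

-457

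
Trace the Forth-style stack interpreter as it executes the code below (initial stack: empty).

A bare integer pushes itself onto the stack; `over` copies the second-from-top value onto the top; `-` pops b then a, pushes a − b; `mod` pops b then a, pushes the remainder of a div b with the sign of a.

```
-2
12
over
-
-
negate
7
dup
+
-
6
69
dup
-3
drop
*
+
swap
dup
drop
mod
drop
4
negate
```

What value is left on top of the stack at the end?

-4

-2     -> -2
12     -> -2 12
over   -> -2 12 -2
-      -> -2 14
-      -> -16
negate -> 16
7      -> 16 7
dup    -> 16 7 7
+      -> 16 14
-      -> 2
6      -> 2 6
69     -> 2 6 69
dup    -> 2 6 69 69
-3     -> 2 6 69 69 -3
drop   -> 2 6 69 69
*      -> 2 6 4761
+      -> 2 4767
swap   -> 4767 2
dup    -> 4767 2 2
drop   -> 4767 2
mod    -> 1
drop   -> (empty)
4      -> 4
negate -> -4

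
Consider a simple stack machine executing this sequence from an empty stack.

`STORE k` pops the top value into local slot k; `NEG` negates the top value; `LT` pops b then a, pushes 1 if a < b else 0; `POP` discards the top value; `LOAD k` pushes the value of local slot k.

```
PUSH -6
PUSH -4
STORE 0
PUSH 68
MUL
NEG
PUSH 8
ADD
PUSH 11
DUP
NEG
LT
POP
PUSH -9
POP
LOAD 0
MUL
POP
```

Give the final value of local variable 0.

PUSH -6  -6
PUSH -4  -6 -4
STORE 0  -6
PUSH 68  -6 68
MUL      -408
NEG      408
PUSH 8   408 8
ADD      416
PUSH 11  416 11
DUP      416 11 11
NEG      416 11 -11
LT       416 0
POP      416
PUSH -9  416 -9
POP      416
LOAD 0   416 -4
MUL      -1664
POP      (empty)

-4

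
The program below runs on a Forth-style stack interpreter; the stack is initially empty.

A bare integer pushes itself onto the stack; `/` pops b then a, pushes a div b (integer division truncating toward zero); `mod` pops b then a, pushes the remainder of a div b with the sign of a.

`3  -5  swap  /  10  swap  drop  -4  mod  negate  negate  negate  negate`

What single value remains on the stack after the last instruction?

2

3      -> 3
-5     -> 3 -5
swap   -> -5 3
/      -> -1
10     -> -1 10
swap   -> 10 -1
drop   -> 10
-4     -> 10 -4
mod    -> 2
negate -> -2
negate -> 2
negate -> -2
negate -> 2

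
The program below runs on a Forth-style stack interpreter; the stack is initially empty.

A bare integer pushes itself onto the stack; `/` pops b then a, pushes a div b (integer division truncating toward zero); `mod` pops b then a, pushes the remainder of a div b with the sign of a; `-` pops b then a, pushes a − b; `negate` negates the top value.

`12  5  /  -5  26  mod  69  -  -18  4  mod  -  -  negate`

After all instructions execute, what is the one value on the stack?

-74

12     → [12]
5      → [12, 5]
/      → [2]
-5     → [2, -5]
26     → [2, -5, 26]
mod    → [2, -5]
69     → [2, -5, 69]
-      → [2, -74]
-18    → [2, -74, -18]
4      → [2, -74, -18, 4]
mod    → [2, -74, -2]
-      → [2, -72]
-      → [74]
negate → [-74]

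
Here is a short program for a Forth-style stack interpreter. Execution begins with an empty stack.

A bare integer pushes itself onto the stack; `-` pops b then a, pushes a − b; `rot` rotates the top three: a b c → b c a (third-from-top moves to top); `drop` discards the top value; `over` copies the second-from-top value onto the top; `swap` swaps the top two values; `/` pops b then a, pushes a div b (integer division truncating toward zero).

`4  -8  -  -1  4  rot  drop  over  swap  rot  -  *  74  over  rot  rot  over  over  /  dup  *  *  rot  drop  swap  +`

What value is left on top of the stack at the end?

4     4
-8    4 -8
-     12
-1    12 -1
4     12 -1 4
rot   -1 4 12
drop  -1 4
over  -1 4 -1
swap  -1 -1 4
rot   -1 4 -1
-     -1 5
*     -5
74    -5 74
over  -5 74 -5
rot   74 -5 -5
rot   -5 -5 74
over  -5 -5 74 -5
over  -5 -5 74 -5 74
/     -5 -5 74 0
dup   -5 -5 74 0 0
*     -5 -5 74 0
*     -5 -5 0
rot   -5 0 -5
drop  -5 0
swap  0 -5
+     -5

-5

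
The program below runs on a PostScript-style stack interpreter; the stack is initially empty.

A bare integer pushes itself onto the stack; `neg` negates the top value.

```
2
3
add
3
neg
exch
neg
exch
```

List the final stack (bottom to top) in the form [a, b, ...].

2    -> 2
3    -> 2 3
add  -> 5
3    -> 5 3
neg  -> 5 -3
exch -> -3 5
neg  -> -3 -5
exch -> -5 -3

[-5, -3]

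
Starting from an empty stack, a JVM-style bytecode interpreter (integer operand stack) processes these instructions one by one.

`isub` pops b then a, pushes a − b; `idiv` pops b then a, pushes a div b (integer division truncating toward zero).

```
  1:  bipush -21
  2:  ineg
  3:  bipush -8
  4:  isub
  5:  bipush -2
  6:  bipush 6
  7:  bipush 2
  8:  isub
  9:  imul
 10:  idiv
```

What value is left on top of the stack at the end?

bipush -21 -> -21
ineg       -> 21
bipush -8  -> 21 -8
isub       -> 29
bipush -2  -> 29 -2
bipush 6   -> 29 -2 6
bipush 2   -> 29 -2 6 2
isub       -> 29 -2 4
imul       -> 29 -8
idiv       -> -3

-3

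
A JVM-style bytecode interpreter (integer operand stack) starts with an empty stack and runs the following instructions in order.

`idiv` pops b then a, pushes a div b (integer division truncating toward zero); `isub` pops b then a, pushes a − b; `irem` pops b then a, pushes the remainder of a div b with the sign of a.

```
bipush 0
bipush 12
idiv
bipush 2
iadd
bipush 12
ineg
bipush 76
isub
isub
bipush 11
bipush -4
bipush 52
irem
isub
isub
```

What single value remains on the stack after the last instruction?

bipush 0   0
bipush 12  0 12
idiv       0
bipush 2   0 2
iadd       2
bipush 12  2 12
ineg       2 -12
bipush 76  2 -12 76
isub       2 -88
isub       90
bipush 11  90 11
bipush -4  90 11 -4
bipush 52  90 11 -4 52
irem       90 11 -4
isub       90 15
isub       75

75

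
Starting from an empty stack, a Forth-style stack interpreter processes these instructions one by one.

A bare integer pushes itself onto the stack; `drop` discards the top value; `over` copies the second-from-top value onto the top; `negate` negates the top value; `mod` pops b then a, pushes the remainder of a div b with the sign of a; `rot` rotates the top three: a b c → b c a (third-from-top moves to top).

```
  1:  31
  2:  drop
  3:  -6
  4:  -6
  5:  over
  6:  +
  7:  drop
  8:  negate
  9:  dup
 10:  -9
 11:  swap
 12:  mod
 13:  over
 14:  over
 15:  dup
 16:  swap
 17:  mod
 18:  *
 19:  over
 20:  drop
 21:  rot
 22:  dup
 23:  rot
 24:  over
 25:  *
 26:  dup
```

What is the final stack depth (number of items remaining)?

5

31     → [31]
drop   → []
-6     → [-6]
-6     → [-6, -6]
over   → [-6, -6, -6]
+      → [-6, -12]
drop   → [-6]
negate → [6]
dup    → [6, 6]
-9     → [6, 6, -9]
swap   → [6, -9, 6]
mod    → [6, -3]
over   → [6, -3, 6]
over   → [6, -3, 6, -3]
dup    → [6, -3, 6, -3, -3]
swap   → [6, -3, 6, -3, -3]
mod    → [6, -3, 6, 0]
*      → [6, -3, 0]
over   → [6, -3, 0, -3]
drop   → [6, -3, 0]
rot    → [-3, 0, 6]
dup    → [-3, 0, 6, 6]
rot    → [-3, 6, 6, 0]
over   → [-3, 6, 6, 0, 6]
*      → [-3, 6, 6, 0]
dup    → [-3, 6, 6, 0, 0]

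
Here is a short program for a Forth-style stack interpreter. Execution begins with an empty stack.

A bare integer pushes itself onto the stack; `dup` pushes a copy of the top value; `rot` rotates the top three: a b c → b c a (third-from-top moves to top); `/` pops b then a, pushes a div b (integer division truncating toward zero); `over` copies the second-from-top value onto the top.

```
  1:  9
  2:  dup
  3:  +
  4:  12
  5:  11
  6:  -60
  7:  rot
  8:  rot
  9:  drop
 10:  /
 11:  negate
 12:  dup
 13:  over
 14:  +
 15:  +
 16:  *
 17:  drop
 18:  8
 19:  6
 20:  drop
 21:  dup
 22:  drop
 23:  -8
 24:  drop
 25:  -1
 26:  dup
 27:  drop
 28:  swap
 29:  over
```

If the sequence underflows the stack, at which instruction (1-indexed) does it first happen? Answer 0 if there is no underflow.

0

9      → [9]
dup    → [9, 9]
+      → [18]
12     → [18, 12]
11     → [18, 12, 11]
-60    → [18, 12, 11, -60]
rot    → [18, 11, -60, 12]
rot    → [18, -60, 12, 11]
drop   → [18, -60, 12]
/      → [18, -5]
negate → [18, 5]
dup    → [18, 5, 5]
over   → [18, 5, 5, 5]
+      → [18, 5, 10]
+      → [18, 15]
*      → [270]
drop   → []
8      → [8]
6      → [8, 6]
drop   → [8]
dup    → [8, 8]
drop   → [8]
-8     → [8, -8]
drop   → [8]
-1     → [8, -1]
dup    → [8, -1, -1]
drop   → [8, -1]
swap   → [-1, 8]
over   → [-1, 8, -1]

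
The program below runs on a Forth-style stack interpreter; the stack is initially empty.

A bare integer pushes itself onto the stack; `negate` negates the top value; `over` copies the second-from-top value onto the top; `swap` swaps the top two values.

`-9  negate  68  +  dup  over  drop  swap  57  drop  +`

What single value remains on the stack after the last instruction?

154

-9     : [-9]
negate : [9]
68     : [9, 68]
+      : [77]
dup    : [77, 77]
over   : [77, 77, 77]
drop   : [77, 77]
swap   : [77, 77]
57     : [77, 77, 57]
drop   : [77, 77]
+      : [154]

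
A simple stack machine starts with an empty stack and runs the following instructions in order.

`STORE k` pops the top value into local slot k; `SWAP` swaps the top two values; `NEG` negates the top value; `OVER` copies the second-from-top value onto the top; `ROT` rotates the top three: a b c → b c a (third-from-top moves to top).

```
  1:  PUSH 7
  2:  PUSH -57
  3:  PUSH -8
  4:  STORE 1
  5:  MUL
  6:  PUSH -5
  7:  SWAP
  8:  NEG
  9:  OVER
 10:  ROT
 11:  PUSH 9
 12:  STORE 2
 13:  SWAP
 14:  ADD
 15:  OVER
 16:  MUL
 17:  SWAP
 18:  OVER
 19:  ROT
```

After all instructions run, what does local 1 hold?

PUSH 7   → 7
PUSH -57 → 7 -57
PUSH -8  → 7 -57 -8
STORE 1  → 7 -57
MUL      → -399
PUSH -5  → -399 -5
SWAP     → -5 -399
NEG      → -5 399
OVER     → -5 399 -5
ROT      → 399 -5 -5
PUSH 9   → 399 -5 -5 9
STORE 2  → 399 -5 -5
SWAP     → 399 -5 -5
ADD      → 399 -10
OVER     → 399 -10 399
MUL      → 399 -3990
SWAP     → -3990 399
OVER     → -3990 399 -3990
ROT      → 399 -3990 -3990

-8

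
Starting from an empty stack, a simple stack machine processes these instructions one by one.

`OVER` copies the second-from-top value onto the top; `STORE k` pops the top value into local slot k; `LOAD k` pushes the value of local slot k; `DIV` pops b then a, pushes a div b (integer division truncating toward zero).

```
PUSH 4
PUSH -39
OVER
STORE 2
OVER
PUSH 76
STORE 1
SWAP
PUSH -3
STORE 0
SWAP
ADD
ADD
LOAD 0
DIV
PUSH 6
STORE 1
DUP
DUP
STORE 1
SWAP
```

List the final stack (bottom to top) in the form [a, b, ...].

[10, 10]

PUSH 4   : 4
PUSH -39 : 4 -39
OVER     : 4 -39 4
STORE 2  : 4 -39
OVER     : 4 -39 4
PUSH 76  : 4 -39 4 76
STORE 1  : 4 -39 4
SWAP     : 4 4 -39
PUSH -3  : 4 4 -39 -3
STORE 0  : 4 4 -39
SWAP     : 4 -39 4
ADD      : 4 -35
ADD      : -31
LOAD 0   : -31 -3
DIV      : 10
PUSH 6   : 10 6
STORE 1  : 10
DUP      : 10 10
DUP      : 10 10 10
STORE 1  : 10 10
SWAP     : 10 10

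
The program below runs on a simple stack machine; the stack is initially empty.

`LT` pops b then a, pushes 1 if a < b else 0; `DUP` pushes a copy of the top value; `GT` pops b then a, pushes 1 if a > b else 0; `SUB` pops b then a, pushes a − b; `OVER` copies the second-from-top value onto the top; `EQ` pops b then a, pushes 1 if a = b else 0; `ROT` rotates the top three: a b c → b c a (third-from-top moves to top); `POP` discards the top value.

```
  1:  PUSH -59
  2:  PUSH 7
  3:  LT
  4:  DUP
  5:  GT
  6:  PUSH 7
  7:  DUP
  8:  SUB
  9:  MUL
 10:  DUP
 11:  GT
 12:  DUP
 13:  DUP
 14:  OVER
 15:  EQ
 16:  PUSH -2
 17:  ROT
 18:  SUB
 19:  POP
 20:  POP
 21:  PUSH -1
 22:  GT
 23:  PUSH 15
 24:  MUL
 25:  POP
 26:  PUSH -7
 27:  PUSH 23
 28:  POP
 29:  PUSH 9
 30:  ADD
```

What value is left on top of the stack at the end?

2

PUSH -59 : -59
PUSH 7   : -59 7
LT       : 1
DUP      : 1 1
GT       : 0
PUSH 7   : 0 7
DUP      : 0 7 7
SUB      : 0 0
MUL      : 0
DUP      : 0 0
GT       : 0
DUP      : 0 0
DUP      : 0 0 0
OVER     : 0 0 0 0
EQ       : 0 0 1
PUSH -2  : 0 0 1 -2
ROT      : 0 1 -2 0
SUB      : 0 1 -2
POP      : 0 1
POP      : 0
PUSH -1  : 0 -1
GT       : 1
PUSH 15  : 1 15
MUL      : 15
POP      : (empty)
PUSH -7  : -7
PUSH 23  : -7 23
POP      : -7
PUSH 9   : -7 9
ADD      : 2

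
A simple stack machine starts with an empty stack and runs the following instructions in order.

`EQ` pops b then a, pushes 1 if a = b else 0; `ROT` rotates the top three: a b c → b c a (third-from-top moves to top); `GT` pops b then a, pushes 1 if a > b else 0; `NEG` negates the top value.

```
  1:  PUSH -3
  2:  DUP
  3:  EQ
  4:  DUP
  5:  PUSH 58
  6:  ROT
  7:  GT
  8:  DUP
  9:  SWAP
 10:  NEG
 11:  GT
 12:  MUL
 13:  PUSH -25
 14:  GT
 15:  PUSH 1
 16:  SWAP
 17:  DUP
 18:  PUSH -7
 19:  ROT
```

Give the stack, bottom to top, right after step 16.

PUSH -3  → -3
DUP      → -3 -3
EQ       → 1
DUP      → 1 1
PUSH 58  → 1 1 58
ROT      → 1 58 1
GT       → 1 1
DUP      → 1 1 1
SWAP     → 1 1 1
NEG      → 1 1 -1
GT       → 1 1
MUL      → 1
PUSH -25 → 1 -25
GT       → 1
PUSH 1   → 1 1
SWAP     → 1 1

[1, 1]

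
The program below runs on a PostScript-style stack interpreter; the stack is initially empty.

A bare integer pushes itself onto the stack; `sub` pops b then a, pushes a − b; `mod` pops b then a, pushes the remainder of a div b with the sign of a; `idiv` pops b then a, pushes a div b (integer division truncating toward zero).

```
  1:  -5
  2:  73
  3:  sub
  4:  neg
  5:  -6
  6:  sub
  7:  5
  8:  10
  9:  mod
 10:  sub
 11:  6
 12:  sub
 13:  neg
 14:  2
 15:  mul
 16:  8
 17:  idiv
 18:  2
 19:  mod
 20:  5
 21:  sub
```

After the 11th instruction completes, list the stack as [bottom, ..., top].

-5  -> [-5]
73  -> [-5, 73]
sub -> [-78]
neg -> [78]
-6  -> [78, -6]
sub -> [84]
5   -> [84, 5]
10  -> [84, 5, 10]
mod -> [84, 5]
sub -> [79]
6   -> [79, 6]

[79, 6]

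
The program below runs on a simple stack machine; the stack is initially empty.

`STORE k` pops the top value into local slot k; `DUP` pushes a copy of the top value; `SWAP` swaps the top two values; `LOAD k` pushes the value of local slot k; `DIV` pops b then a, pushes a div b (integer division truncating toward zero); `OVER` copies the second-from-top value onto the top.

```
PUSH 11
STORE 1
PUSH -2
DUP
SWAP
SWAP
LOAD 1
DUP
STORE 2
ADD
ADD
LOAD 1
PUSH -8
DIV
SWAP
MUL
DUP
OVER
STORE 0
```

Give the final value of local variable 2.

PUSH 11 -> [11]
STORE 1 -> []
PUSH -2 -> [-2]
DUP     -> [-2, -2]
SWAP    -> [-2, -2]
SWAP    -> [-2, -2]
LOAD 1  -> [-2, -2, 11]
DUP     -> [-2, -2, 11, 11]
STORE 2 -> [-2, -2, 11]
ADD     -> [-2, 9]
ADD     -> [7]
LOAD 1  -> [7, 11]
PUSH -8 -> [7, 11, -8]
DIV     -> [7, -1]
SWAP    -> [-1, 7]
MUL     -> [-7]
DUP     -> [-7, -7]
OVER    -> [-7, -7, -7]
STORE 0 -> [-7, -7]

11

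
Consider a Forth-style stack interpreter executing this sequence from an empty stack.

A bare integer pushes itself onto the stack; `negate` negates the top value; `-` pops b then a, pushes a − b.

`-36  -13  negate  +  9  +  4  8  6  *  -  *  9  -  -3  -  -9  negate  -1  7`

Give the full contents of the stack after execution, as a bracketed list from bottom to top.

-36    : -36
-13    : -36 -13
negate : -36 13
+      : -23
9      : -23 9
+      : -14
4      : -14 4
8      : -14 4 8
6      : -14 4 8 6
*      : -14 4 48
-      : -14 -44
*      : 616
9      : 616 9
-      : 607
-3     : 607 -3
-      : 610
-9     : 610 -9
negate : 610 9
-1     : 610 9 -1
7      : 610 9 -1 7

[610, 9, -1, 7]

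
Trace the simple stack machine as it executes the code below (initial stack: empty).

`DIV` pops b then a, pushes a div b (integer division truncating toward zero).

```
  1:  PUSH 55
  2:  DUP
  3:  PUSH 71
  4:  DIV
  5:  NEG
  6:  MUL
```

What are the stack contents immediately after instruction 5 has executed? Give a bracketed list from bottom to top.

[55, 0]

PUSH 55  55
DUP      55 55
PUSH 71  55 55 71
DIV      55 0
NEG      55 0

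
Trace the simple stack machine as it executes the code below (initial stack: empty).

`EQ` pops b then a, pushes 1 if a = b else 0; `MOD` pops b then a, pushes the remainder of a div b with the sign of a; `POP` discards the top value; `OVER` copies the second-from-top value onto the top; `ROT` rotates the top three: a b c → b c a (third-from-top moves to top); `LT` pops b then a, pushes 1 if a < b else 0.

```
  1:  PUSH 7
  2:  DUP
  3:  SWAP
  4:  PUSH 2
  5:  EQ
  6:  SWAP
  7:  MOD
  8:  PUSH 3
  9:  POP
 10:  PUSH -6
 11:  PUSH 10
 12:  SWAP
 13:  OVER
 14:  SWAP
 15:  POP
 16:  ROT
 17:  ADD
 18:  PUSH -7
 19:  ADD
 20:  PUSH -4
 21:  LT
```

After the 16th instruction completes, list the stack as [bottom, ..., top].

PUSH 7   [7]
DUP      [7, 7]
SWAP     [7, 7]
PUSH 2   [7, 7, 2]
EQ       [7, 0]
SWAP     [0, 7]
MOD      [0]
PUSH 3   [0, 3]
POP      [0]
PUSH -6  [0, -6]
PUSH 10  [0, -6, 10]
SWAP     [0, 10, -6]
OVER     [0, 10, -6, 10]
SWAP     [0, 10, 10, -6]
POP      [0, 10, 10]
ROT      [10, 10, 0]

[10, 10, 0]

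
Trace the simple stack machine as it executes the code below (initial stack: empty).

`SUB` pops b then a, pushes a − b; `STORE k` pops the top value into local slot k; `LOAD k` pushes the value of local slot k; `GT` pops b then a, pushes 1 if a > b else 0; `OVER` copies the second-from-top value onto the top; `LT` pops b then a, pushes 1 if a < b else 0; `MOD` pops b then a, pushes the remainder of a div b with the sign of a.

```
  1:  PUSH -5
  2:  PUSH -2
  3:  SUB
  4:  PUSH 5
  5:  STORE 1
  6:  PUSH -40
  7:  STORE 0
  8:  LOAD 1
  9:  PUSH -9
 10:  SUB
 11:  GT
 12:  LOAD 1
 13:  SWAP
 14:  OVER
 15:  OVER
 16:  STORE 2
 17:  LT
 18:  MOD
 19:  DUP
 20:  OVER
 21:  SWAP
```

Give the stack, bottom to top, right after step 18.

PUSH -5   -5
PUSH -2   -5 -2
SUB       -3
PUSH 5    -3 5
STORE 1   -3
PUSH -40  -3 -40
STORE 0   -3
LOAD 1    -3 5
PUSH -9   -3 5 -9
SUB       -3 14
GT        0
LOAD 1    0 5
SWAP      5 0
OVER      5 0 5
OVER      5 0 5 0
STORE 2   5 0 5
LT        5 1
MOD       0

[0]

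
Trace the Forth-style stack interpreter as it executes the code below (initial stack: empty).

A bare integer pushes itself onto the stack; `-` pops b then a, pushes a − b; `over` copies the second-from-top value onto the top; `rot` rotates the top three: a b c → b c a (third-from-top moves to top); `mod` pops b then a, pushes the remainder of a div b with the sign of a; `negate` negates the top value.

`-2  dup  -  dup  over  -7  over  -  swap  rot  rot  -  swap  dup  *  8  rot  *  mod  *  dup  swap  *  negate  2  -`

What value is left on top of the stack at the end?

-2     -> -2
dup    -> -2 -2
-      -> 0
dup    -> 0 0
over   -> 0 0 0
-7     -> 0 0 0 -7
over   -> 0 0 0 -7 0
-      -> 0 0 0 -7
swap   -> 0 0 -7 0
rot    -> 0 -7 0 0
rot    -> 0 0 0 -7
-      -> 0 0 7
swap   -> 0 7 0
dup    -> 0 7 0 0
*      -> 0 7 0
8      -> 0 7 0 8
rot    -> 0 0 8 7
*      -> 0 0 56
mod    -> 0 0
*      -> 0
dup    -> 0 0
swap   -> 0 0
*      -> 0
negate -> 0
2      -> 0 2
-      -> -2

-2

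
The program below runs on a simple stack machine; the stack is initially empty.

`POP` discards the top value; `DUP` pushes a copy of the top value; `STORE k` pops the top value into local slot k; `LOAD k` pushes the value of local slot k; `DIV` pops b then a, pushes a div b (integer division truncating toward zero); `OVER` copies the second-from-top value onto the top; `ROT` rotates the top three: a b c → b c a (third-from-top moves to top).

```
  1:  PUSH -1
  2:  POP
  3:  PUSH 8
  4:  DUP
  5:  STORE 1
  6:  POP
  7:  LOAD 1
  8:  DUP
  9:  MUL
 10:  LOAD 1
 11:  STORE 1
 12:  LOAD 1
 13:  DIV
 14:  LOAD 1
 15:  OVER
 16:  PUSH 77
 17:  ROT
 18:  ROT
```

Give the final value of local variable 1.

8

PUSH -1 : -1
POP     : (empty)
PUSH 8  : 8
DUP     : 8 8
STORE 1 : 8
POP     : (empty)
LOAD 1  : 8
DUP     : 8 8
MUL     : 64
LOAD 1  : 64 8
STORE 1 : 64
LOAD 1  : 64 8
DIV     : 8
LOAD 1  : 8 8
OVER    : 8 8 8
PUSH 77 : 8 8 8 77
ROT     : 8 8 77 8
ROT     : 8 77 8 8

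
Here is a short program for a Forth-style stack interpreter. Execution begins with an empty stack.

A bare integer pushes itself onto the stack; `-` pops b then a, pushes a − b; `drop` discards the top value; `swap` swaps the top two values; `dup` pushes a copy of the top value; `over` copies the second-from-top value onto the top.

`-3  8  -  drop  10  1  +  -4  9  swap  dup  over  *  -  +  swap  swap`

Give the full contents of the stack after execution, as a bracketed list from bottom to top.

-3   -> [-3]
8    -> [-3, 8]
-    -> [-11]
drop -> []
10   -> [10]
1    -> [10, 1]
+    -> [11]
-4   -> [11, -4]
9    -> [11, -4, 9]
swap -> [11, 9, -4]
dup  -> [11, 9, -4, -4]
over -> [11, 9, -4, -4, -4]
*    -> [11, 9, -4, 16]
-    -> [11, 9, -20]
+    -> [11, -11]
swap -> [-11, 11]
swap -> [11, -11]

[11, -11]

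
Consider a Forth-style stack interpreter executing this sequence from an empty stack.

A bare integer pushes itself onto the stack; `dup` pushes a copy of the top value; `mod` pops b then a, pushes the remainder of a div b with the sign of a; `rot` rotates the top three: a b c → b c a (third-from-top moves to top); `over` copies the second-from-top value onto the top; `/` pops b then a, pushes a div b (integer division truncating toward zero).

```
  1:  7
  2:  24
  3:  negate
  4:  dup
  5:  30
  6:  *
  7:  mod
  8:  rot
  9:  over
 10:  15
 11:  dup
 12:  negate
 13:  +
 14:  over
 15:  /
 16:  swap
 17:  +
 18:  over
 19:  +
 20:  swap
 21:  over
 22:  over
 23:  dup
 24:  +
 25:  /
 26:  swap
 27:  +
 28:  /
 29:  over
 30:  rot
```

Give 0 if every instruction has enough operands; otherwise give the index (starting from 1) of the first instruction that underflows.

7      -> [7]
24     -> [7, 24]
negate -> [7, -24]
dup    -> [7, -24, -24]
30     -> [7, -24, -24, 30]
*      -> [7, -24, -720]
mod    -> [7, -24]
rot  — needs 3 operands, stack has 2 → underflow

8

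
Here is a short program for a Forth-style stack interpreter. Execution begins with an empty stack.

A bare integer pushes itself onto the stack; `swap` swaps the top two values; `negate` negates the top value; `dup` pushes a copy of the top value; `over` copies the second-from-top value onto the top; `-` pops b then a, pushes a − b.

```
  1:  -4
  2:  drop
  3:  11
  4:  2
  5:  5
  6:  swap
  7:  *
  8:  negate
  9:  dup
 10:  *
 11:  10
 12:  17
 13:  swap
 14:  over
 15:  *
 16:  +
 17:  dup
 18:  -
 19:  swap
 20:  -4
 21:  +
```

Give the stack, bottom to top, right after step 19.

-4     -> [-4]
drop   -> []
11     -> [11]
2      -> [11, 2]
5      -> [11, 2, 5]
swap   -> [11, 5, 2]
*      -> [11, 10]
negate -> [11, -10]
dup    -> [11, -10, -10]
*      -> [11, 100]
10     -> [11, 100, 10]
17     -> [11, 100, 10, 17]
swap   -> [11, 100, 17, 10]
over   -> [11, 100, 17, 10, 17]
*      -> [11, 100, 17, 170]
+      -> [11, 100, 187]
dup    -> [11, 100, 187, 187]
-      -> [11, 100, 0]
swap   -> [11, 0, 100]

[11, 0, 100]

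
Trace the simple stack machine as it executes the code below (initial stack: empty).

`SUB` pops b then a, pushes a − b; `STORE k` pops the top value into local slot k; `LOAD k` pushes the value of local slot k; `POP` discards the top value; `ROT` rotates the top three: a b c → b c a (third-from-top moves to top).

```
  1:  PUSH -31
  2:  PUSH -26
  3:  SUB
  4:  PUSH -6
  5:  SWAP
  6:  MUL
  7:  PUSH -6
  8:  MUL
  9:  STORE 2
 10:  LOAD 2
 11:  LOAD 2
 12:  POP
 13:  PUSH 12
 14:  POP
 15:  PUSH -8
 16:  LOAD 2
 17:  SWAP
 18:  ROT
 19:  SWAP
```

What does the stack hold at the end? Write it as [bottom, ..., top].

PUSH -31  [-31]
PUSH -26  [-31, -26]
SUB       [-5]
PUSH -6   [-5, -6]
SWAP      [-6, -5]
MUL       [30]
PUSH -6   [30, -6]
MUL       [-180]
STORE 2   []
LOAD 2    [-180]
LOAD 2    [-180, -180]
POP       [-180]
PUSH 12   [-180, 12]
POP       [-180]
PUSH -8   [-180, -8]
LOAD 2    [-180, -8, -180]
SWAP      [-180, -180, -8]
ROT       [-180, -8, -180]
SWAP      [-180, -180, -8]

[-180, -180, -8]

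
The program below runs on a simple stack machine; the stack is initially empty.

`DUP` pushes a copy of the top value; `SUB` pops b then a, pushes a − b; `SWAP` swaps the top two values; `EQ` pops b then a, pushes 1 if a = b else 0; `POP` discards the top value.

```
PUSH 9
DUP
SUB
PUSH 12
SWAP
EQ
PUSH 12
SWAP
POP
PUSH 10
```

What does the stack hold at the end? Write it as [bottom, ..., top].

PUSH 9  : 9
DUP     : 9 9
SUB     : 0
PUSH 12 : 0 12
SWAP    : 12 0
EQ      : 0
PUSH 12 : 0 12
SWAP    : 12 0
POP     : 12
PUSH 10 : 12 10

[12, 10]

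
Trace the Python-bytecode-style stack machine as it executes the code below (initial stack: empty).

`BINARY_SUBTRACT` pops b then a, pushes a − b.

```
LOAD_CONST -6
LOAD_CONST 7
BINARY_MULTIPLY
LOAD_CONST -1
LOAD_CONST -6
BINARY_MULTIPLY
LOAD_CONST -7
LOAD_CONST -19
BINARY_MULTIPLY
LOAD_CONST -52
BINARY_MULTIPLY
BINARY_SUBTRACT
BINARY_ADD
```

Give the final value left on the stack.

LOAD_CONST -6    [-6]
LOAD_CONST 7     [-6, 7]
BINARY_MULTIPLY  [-42]
LOAD_CONST -1    [-42, -1]
LOAD_CONST -6    [-42, -1, -6]
BINARY_MULTIPLY  [-42, 6]
LOAD_CONST -7    [-42, 6, -7]
LOAD_CONST -19   [-42, 6, -7, -19]
BINARY_MULTIPLY  [-42, 6, 133]
LOAD_CONST -52   [-42, 6, 133, -52]
BINARY_MULTIPLY  [-42, 6, -6916]
BINARY_SUBTRACT  [-42, 6922]
BINARY_ADD       [6880]

6880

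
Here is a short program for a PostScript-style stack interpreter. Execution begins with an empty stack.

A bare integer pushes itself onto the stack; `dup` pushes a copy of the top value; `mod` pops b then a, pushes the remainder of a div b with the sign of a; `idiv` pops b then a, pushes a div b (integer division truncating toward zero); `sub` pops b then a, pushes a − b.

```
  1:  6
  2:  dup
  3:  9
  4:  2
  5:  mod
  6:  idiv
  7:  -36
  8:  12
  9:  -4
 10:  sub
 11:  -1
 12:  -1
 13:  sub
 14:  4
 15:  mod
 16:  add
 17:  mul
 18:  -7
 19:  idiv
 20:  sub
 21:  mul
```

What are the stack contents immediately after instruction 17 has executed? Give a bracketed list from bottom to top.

6     [6]
dup   [6, 6]
9     [6, 6, 9]
2     [6, 6, 9, 2]
mod   [6, 6, 1]
idiv  [6, 6]
-36   [6, 6, -36]
12    [6, 6, -36, 12]
-4    [6, 6, -36, 12, -4]
sub   [6, 6, -36, 16]
-1    [6, 6, -36, 16, -1]
-1    [6, 6, -36, 16, -1, -1]
sub   [6, 6, -36, 16, 0]
4     [6, 6, -36, 16, 0, 4]
mod   [6, 6, -36, 16, 0]
add   [6, 6, -36, 16]
mul   [6, 6, -576]

[6, 6, -576]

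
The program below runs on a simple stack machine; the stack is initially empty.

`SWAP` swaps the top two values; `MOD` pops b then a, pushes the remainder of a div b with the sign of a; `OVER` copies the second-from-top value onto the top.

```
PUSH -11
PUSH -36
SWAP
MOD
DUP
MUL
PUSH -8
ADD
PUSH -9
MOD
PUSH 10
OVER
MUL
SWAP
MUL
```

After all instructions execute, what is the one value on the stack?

10

PUSH -11  -11
PUSH -36  -11 -36
SWAP      -36 -11
MOD       -3
DUP       -3 -3
MUL       9
PUSH -8   9 -8
ADD       1
PUSH -9   1 -9
MOD       1
PUSH 10   1 10
OVER      1 10 1
MUL       1 10
SWAP      10 1
MUL       10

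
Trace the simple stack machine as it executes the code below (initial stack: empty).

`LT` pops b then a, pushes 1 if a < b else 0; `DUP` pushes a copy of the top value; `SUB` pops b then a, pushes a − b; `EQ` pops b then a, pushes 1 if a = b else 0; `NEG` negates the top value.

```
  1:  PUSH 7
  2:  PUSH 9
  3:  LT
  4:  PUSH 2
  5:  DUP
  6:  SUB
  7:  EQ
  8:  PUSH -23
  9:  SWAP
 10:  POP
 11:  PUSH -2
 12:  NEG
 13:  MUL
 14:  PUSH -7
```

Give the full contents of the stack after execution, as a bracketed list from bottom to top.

[-46, -7]

PUSH 7   → [7]
PUSH 9   → [7, 9]
LT       → [1]
PUSH 2   → [1, 2]
DUP      → [1, 2, 2]
SUB      → [1, 0]
EQ       → [0]
PUSH -23 → [0, -23]
SWAP     → [-23, 0]
POP      → [-23]
PUSH -2  → [-23, -2]
NEG      → [-23, 2]
MUL      → [-46]
PUSH -7  → [-46, -7]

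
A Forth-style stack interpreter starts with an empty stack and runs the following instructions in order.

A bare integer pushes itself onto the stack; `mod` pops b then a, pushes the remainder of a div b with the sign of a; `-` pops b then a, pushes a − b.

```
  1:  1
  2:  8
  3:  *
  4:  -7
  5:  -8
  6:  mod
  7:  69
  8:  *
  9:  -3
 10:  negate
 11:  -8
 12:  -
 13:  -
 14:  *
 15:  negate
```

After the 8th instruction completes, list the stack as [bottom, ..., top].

[8, -483]

1   : 1
8   : 1 8
*   : 8
-7  : 8 -7
-8  : 8 -7 -8
mod : 8 -7
69  : 8 -7 69
*   : 8 -483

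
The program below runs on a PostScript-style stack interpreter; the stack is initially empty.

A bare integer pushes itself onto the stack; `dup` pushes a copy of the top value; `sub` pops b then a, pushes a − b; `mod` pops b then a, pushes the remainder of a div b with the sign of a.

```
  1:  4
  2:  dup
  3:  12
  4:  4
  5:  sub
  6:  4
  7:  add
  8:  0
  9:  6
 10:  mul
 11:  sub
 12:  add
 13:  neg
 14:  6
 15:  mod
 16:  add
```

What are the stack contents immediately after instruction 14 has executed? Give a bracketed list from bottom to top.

4   -> [4]
dup -> [4, 4]
12  -> [4, 4, 12]
4   -> [4, 4, 12, 4]
sub -> [4, 4, 8]
4   -> [4, 4, 8, 4]
add -> [4, 4, 12]
0   -> [4, 4, 12, 0]
6   -> [4, 4, 12, 0, 6]
mul -> [4, 4, 12, 0]
sub -> [4, 4, 12]
add -> [4, 16]
neg -> [4, -16]
6   -> [4, -16, 6]

[4, -16, 6]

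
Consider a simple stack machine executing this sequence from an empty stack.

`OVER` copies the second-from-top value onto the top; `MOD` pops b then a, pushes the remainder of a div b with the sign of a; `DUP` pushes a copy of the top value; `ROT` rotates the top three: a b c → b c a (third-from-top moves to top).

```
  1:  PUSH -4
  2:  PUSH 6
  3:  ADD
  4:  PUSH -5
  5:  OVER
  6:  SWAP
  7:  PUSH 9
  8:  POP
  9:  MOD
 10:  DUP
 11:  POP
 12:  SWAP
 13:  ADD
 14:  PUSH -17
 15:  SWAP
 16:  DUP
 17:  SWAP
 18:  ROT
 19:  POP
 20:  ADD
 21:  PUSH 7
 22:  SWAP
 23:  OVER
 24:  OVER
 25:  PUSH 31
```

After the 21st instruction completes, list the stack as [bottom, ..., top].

PUSH -4  -> [-4]
PUSH 6   -> [-4, 6]
ADD      -> [2]
PUSH -5  -> [2, -5]
OVER     -> [2, -5, 2]
SWAP     -> [2, 2, -5]
PUSH 9   -> [2, 2, -5, 9]
POP      -> [2, 2, -5]
MOD      -> [2, 2]
DUP      -> [2, 2, 2]
POP      -> [2, 2]
SWAP     -> [2, 2]
ADD      -> [4]
PUSH -17 -> [4, -17]
SWAP     -> [-17, 4]
DUP      -> [-17, 4, 4]
SWAP     -> [-17, 4, 4]
ROT      -> [4, 4, -17]
POP      -> [4, 4]
ADD      -> [8]
PUSH 7   -> [8, 7]

[8, 7]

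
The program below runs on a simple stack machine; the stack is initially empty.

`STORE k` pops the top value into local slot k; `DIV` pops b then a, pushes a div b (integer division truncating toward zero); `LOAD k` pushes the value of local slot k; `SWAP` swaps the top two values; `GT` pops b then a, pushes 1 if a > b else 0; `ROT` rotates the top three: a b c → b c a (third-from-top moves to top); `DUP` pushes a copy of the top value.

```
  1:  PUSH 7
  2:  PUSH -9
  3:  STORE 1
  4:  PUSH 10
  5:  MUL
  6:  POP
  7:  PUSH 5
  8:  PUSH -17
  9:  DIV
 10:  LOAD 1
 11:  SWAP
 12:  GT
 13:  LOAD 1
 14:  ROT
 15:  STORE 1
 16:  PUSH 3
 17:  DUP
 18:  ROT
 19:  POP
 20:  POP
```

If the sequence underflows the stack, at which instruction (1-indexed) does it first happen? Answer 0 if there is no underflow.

14

PUSH 7   -> [7]
PUSH -9  -> [7, -9]
STORE 1  -> [7]
PUSH 10  -> [7, 10]
MUL      -> [70]
POP      -> []
PUSH 5   -> [5]
PUSH -17 -> [5, -17]
DIV      -> [0]
LOAD 1   -> [0, -9]
SWAP     -> [-9, 0]
GT       -> [0]
LOAD 1   -> [0, -9]
ROT  — needs 3 operands, stack has 2 → underflow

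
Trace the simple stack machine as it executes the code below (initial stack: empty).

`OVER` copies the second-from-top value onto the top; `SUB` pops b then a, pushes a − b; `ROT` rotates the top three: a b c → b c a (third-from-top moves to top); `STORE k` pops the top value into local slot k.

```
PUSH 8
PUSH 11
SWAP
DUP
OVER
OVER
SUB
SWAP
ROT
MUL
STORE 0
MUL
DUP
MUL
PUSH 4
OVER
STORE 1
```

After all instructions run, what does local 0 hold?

PUSH 8  -> 8
PUSH 11 -> 8 11
SWAP    -> 11 8
DUP     -> 11 8 8
OVER    -> 11 8 8 8
OVER    -> 11 8 8 8 8
SUB     -> 11 8 8 0
SWAP    -> 11 8 0 8
ROT     -> 11 0 8 8
MUL     -> 11 0 64
STORE 0 -> 11 0
MUL     -> 0
DUP     -> 0 0
MUL     -> 0
PUSH 4  -> 0 4
OVER    -> 0 4 0
STORE 1 -> 0 4

64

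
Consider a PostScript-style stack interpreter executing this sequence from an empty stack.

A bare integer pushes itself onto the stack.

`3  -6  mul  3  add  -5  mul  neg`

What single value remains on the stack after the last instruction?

3   : 3
-6  : 3 -6
mul : -18
3   : -18 3
add : -15
-5  : -15 -5
mul : 75
neg : -75

-75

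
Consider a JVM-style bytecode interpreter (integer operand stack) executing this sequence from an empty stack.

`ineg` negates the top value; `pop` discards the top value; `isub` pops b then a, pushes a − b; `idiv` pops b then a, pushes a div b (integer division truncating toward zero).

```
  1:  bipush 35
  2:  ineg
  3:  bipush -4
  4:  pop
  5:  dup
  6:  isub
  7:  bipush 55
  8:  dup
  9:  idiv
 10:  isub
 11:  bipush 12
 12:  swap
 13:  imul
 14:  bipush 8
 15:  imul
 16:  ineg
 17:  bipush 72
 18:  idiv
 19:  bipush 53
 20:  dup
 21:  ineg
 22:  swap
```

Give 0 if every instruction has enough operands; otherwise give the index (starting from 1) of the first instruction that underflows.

bipush 35 : [35]
ineg      : [-35]
bipush -4 : [-35, -4]
pop       : [-35]
dup       : [-35, -35]
isub      : [0]
bipush 55 : [0, 55]
dup       : [0, 55, 55]
idiv      : [0, 1]
isub      : [-1]
bipush 12 : [-1, 12]
swap      : [12, -1]
imul      : [-12]
bipush 8  : [-12, 8]
imul      : [-96]
ineg      : [96]
bipush 72 : [96, 72]
idiv      : [1]
bipush 53 : [1, 53]
dup       : [1, 53, 53]
ineg      : [1, 53, -53]
swap      : [1, -53, 53]

0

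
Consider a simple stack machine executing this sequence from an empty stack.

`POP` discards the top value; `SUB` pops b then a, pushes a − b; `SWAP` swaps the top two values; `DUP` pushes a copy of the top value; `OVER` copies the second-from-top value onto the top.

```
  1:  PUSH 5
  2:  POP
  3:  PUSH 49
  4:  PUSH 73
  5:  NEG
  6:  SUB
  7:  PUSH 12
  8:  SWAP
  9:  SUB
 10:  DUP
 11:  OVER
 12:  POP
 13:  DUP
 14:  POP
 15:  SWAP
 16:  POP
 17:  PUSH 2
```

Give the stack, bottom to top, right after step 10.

[-110, -110]

PUSH 5  : 5
POP     : (empty)
PUSH 49 : 49
PUSH 73 : 49 73
NEG     : 49 -73
SUB     : 122
PUSH 12 : 122 12
SWAP    : 12 122
SUB     : -110
DUP     : -110 -110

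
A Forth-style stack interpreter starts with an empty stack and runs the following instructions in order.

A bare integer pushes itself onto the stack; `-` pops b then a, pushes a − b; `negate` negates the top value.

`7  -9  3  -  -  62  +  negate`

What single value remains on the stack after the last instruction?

7      → 7
-9     → 7 -9
3      → 7 -9 3
-      → 7 -12
-      → 19
62     → 19 62
+      → 81
negate → -81

-81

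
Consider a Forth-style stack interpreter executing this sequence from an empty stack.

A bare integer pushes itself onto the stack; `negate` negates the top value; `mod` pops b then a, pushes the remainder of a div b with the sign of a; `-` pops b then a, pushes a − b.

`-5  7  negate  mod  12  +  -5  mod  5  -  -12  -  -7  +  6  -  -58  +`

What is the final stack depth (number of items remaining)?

1

-5     : -5
7      : -5 7
negate : -5 -7
mod    : -5
12     : -5 12
+      : 7
-5     : 7 -5
mod    : 2
5      : 2 5
-      : -3
-12    : -3 -12
-      : 9
-7     : 9 -7
+      : 2
6      : 2 6
-      : -4
-58    : -4 -58
+      : -62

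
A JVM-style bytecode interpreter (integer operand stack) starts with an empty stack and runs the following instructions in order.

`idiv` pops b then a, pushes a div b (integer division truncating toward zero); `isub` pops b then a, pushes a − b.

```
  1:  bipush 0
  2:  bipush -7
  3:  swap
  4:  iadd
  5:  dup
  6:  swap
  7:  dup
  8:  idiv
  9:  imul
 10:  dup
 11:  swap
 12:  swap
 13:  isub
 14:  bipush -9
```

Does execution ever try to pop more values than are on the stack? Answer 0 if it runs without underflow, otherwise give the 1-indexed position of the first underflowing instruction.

bipush 0  : [0]
bipush -7 : [0, -7]
swap      : [-7, 0]
iadd      : [-7]
dup       : [-7, -7]
swap      : [-7, -7]
dup       : [-7, -7, -7]
idiv      : [-7, 1]
imul      : [-7]
dup       : [-7, -7]
swap      : [-7, -7]
swap      : [-7, -7]
isub      : [0]
bipush -9 : [0, -9]

0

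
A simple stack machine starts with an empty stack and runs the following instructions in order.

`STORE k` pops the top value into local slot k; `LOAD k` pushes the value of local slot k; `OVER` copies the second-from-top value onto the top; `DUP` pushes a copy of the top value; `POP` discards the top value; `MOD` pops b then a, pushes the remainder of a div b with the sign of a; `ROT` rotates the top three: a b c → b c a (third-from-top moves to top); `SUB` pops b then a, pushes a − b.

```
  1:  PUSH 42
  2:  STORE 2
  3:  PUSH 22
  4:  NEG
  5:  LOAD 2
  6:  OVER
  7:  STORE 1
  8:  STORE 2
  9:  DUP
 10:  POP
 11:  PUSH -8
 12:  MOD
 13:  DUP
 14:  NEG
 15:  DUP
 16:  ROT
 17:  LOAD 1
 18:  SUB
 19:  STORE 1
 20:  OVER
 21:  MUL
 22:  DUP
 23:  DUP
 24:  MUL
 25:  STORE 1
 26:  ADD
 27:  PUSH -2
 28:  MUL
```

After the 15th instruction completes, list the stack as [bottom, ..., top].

PUSH 42 : 42
STORE 2 : (empty)
PUSH 22 : 22
NEG     : -22
LOAD 2  : -22 42
OVER    : -22 42 -22
STORE 1 : -22 42
STORE 2 : -22
DUP     : -22 -22
POP     : -22
PUSH -8 : -22 -8
MOD     : -6
DUP     : -6 -6
NEG     : -6 6
DUP     : -6 6 6

[-6, 6, 6]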